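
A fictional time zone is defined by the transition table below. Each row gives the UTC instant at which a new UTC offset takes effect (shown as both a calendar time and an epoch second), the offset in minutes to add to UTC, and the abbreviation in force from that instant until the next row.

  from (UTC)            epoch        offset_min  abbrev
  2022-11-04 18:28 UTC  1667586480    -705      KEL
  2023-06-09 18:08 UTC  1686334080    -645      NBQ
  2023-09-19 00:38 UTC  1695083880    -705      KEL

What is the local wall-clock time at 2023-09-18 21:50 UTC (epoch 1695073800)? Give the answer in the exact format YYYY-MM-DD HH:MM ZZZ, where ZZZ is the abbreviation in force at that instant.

Query: 2023-09-18 21:50 UTC
Rule 2/3 (NBQ, -10:45): 2023-06-09 18:08 UTC ≤ query < 2023-09-19 00:38 UTC
21·60 + 50 - 645 = 665 min
665 = 0·1440 + 665; 665 = 11·60 + 5 → 11:05, same day
→ 2023-09-18 11:05 NBQ

2023-09-18 11:05 NBQ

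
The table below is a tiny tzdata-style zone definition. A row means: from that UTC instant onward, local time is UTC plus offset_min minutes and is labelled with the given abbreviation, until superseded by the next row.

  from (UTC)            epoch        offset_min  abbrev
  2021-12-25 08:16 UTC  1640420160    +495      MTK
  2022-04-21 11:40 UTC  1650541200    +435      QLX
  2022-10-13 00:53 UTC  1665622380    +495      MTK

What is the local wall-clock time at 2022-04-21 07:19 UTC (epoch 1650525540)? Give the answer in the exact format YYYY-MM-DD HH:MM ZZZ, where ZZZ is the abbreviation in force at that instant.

2022-04-21 15:34 MTK

Query: 2022-04-21 07:19 UTC
Rule 1/3 (MTK, +08:15): 2021-12-25 08:16 UTC ≤ query < 2022-04-21 11:40 UTC
7·60 + 19 + 495 = 934 min
934 = 0·1440 + 934; 934 = 15·60 + 34 → 15:34, same day
→ 2022-04-21 15:34 MTK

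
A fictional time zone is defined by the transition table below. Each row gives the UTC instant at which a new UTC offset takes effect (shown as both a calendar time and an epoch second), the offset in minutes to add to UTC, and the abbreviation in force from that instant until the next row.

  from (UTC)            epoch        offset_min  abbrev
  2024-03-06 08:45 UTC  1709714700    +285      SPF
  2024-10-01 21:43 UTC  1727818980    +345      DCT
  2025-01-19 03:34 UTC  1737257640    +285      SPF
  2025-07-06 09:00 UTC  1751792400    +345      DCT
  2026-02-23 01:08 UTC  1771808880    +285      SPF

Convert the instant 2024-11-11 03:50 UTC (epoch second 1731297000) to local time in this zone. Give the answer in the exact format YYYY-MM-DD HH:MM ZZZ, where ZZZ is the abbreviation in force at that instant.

Query: 2024-11-11 03:50 UTC
Rule 2/5 (DCT, +05:45): 2024-10-01 21:43 UTC ≤ query < 2025-01-19 03:34 UTC
3·60 + 50 + 345 = 575 min
575 = 0·1440 + 575; 575 = 9·60 + 35 → 09:35, same day
→ 2024-11-11 09:35 DCT

2024-11-11 09:35 DCT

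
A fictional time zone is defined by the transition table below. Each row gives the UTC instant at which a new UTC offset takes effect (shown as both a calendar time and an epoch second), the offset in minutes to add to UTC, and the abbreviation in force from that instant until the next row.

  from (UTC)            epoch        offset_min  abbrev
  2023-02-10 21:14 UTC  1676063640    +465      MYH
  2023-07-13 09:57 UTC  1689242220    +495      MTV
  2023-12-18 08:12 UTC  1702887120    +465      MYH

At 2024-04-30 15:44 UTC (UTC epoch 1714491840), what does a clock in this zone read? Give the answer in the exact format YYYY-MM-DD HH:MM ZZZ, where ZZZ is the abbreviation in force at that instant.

2024-04-30 23:29 MYH

Query: 2024-04-30 15:44 UTC
Rule 3/3 (MYH, +07:45): 2023-12-18 08:12 UTC ≤ query < +∞
15·60 + 44 + 465 = 1409 min
1409 = 0·1440 + 1409; 1409 = 23·60 + 29 → 23:29, same day
→ 2024-04-30 23:29 MYH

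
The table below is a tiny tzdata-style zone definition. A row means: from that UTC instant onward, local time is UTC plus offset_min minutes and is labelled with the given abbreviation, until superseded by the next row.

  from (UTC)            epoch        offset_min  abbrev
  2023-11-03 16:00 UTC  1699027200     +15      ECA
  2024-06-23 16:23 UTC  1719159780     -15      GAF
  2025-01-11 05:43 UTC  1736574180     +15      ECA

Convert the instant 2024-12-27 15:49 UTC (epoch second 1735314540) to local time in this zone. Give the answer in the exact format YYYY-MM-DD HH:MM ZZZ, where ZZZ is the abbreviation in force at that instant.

Query: 2024-12-27 15:49 UTC
Rule 2/3 (GAF, -00:15): 2024-06-23 16:23 UTC ≤ query < 2025-01-11 05:43 UTC
15·60 + 49 - 15 = 934 min
934 = 0·1440 + 934; 934 = 15·60 + 34 → 15:34, same day
→ 2024-12-27 15:34 GAF

2024-12-27 15:34 GAF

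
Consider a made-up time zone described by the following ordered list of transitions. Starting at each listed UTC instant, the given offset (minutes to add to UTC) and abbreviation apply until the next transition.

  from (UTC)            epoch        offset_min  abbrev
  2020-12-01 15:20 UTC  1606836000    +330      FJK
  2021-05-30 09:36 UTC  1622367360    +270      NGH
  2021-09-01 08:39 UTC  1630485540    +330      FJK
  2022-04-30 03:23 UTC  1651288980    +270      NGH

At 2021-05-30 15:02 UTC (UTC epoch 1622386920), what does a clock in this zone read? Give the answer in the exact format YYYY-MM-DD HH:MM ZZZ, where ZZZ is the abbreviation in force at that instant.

Query: 2021-05-30 15:02 UTC
Rule 2/4 (NGH, +04:30): 2021-05-30 09:36 UTC ≤ query < 2021-09-01 08:39 UTC
15·60 + 2 + 270 = 1172 min
1172 = 0·1440 + 1172; 1172 = 19·60 + 32 → 19:32, same day
→ 2021-05-30 19:32 NGH

2021-05-30 19:32 NGH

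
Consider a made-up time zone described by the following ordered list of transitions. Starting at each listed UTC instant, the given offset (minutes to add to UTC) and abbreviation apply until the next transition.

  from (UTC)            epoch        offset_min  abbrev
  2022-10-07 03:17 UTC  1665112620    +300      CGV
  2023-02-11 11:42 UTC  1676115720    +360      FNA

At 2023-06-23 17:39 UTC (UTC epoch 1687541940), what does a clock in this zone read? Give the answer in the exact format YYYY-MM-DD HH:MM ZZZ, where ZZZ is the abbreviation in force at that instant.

2023-06-23 23:39 FNA

Query: 2023-06-23 17:39 UTC
Rule 2/2 (FNA, +06:00): 2023-02-11 11:42 UTC ≤ query < +∞
17·60 + 39 + 360 = 1419 min
1419 = 0·1440 + 1419; 1419 = 23·60 + 39 → 23:39, same day
→ 2023-06-23 23:39 FNA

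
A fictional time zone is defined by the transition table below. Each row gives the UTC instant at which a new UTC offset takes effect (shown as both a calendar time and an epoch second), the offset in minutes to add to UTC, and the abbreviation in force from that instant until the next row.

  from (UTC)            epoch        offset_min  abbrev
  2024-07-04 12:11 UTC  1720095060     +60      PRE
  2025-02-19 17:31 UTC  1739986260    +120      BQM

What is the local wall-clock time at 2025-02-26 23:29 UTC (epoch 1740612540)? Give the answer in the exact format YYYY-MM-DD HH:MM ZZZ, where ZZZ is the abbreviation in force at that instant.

Query: 2025-02-26 23:29 UTC
Rule 2/2 (BQM, +02:00): 2025-02-19 17:31 UTC ≤ query < +∞
23·60 + 29 + 120 = 1529 min
1529 = 1·1440 + 89; 89 = 1·60 + 29 → 01:29, 2025-02-26 + 1 day = 2025-02-27
→ 2025-02-27 01:29 BQM

2025-02-27 01:29 BQM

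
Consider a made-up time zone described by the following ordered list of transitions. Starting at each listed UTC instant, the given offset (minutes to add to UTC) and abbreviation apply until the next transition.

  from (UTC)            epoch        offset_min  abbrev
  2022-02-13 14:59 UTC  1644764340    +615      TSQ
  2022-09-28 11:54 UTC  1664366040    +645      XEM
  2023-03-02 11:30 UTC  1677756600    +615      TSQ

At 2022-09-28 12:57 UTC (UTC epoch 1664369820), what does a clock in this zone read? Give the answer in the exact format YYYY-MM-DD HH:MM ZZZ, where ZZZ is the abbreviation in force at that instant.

Query: 2022-09-28 12:57 UTC
Rule 2/3 (XEM, +10:45): 2022-09-28 11:54 UTC ≤ query < 2023-03-02 11:30 UTC
12·60 + 57 + 645 = 1422 min
1422 = 0·1440 + 1422; 1422 = 23·60 + 42 → 23:42, same day
→ 2022-09-28 23:42 XEM

2022-09-28 23:42 XEM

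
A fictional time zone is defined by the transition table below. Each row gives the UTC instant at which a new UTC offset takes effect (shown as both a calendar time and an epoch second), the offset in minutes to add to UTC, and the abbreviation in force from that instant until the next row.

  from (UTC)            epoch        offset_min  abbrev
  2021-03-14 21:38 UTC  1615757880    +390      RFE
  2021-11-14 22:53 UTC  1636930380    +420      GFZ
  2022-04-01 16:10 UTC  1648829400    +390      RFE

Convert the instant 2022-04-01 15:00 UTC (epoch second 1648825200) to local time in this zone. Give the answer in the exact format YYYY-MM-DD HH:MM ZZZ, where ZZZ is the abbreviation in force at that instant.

2022-04-01 22:00 GFZ

Query: 2022-04-01 15:00 UTC
Rule 2/3 (GFZ, +07:00): 2021-11-14 22:53 UTC ≤ query < 2022-04-01 16:10 UTC
15·60 + 0 + 420 = 1320 min
1320 = 0·1440 + 1320; 1320 = 22·60 + 0 → 22:00, same day
→ 2022-04-01 22:00 GFZ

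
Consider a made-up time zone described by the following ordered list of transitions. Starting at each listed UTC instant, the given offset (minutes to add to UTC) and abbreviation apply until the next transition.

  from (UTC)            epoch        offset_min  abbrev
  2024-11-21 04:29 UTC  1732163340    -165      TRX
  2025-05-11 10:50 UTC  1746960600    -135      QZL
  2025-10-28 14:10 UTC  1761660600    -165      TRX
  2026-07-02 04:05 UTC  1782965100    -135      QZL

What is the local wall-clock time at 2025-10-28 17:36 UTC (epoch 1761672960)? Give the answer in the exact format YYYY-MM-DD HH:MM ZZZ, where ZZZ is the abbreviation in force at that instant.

Query: 2025-10-28 17:36 UTC
Rule 3/4 (TRX, -02:45): 2025-10-28 14:10 UTC ≤ query < 2026-07-02 04:05 UTC
17·60 + 36 - 165 = 891 min
891 = 0·1440 + 891; 891 = 14·60 + 51 → 14:51, same day
→ 2025-10-28 14:51 TRX

2025-10-28 14:51 TRX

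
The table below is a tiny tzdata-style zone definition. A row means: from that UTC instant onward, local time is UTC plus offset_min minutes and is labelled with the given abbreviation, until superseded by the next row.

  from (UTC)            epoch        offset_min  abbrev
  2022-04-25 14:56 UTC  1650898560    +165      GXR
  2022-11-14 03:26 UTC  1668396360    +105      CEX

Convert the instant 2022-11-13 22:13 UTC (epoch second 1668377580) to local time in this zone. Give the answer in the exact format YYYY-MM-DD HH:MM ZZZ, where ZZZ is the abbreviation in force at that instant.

Query: 2022-11-13 22:13 UTC
Rule 1/2 (GXR, +02:45): 2022-04-25 14:56 UTC ≤ query < 2022-11-14 03:26 UTC
22·60 + 13 + 165 = 1498 min
1498 = 1·1440 + 58; 58 = 0·60 + 58 → 00:58, 2022-11-13 + 1 day = 2022-11-14
→ 2022-11-14 00:58 GXR

2022-11-14 00:58 GXR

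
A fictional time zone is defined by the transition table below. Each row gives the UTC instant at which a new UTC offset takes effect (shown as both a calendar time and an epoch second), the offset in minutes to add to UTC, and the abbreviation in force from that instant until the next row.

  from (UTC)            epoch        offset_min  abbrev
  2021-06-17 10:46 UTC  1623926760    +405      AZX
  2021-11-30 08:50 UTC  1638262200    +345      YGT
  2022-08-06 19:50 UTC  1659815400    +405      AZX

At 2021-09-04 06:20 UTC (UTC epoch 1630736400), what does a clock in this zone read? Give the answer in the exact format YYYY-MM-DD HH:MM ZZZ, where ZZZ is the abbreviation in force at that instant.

2021-09-04 13:05 AZX

Query: 2021-09-04 06:20 UTC
Rule 1/3 (AZX, +06:45): 2021-06-17 10:46 UTC ≤ query < 2021-11-30 08:50 UTC
6·60 + 20 + 405 = 785 min
785 = 0·1440 + 785; 785 = 13·60 + 5 → 13:05, same day
→ 2021-09-04 13:05 AZX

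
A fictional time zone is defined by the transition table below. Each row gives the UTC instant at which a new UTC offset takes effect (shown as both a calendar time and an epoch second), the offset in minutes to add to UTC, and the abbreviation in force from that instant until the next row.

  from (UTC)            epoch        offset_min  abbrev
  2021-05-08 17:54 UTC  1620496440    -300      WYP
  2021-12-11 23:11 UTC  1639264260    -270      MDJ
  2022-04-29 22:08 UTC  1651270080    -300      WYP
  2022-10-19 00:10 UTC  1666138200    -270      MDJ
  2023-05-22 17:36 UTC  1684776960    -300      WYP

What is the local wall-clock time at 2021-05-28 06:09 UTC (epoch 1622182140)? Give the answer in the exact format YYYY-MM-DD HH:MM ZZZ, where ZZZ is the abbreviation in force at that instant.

Query: 2021-05-28 06:09 UTC
Rule 1/5 (WYP, -05:00): 2021-05-08 17:54 UTC ≤ query < 2021-12-11 23:11 UTC
6·60 + 9 - 300 = 69 min
69 = 0·1440 + 69; 69 = 1·60 + 9 → 01:09, same day
→ 2021-05-28 01:09 WYP

2021-05-28 01:09 WYP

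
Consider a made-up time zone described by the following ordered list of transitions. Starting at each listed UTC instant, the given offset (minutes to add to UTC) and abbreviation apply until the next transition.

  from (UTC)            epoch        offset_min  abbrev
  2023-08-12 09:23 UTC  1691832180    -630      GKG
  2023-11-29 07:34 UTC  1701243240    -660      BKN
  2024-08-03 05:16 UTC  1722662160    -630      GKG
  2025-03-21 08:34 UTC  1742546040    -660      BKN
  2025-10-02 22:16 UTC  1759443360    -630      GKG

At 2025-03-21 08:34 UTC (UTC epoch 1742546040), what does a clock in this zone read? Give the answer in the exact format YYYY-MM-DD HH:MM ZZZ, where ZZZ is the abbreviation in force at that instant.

2025-03-20 21:34 BKN

Query: 2025-03-21 08:34 UTC
Rule 4/5 (BKN, -11:00): 2025-03-21 08:34 UTC ≤ query < 2025-10-02 22:16 UTC
8·60 + 34 - 660 = -146 min
-146 = -1·1440 + 1294; 1294 = 21·60 + 34 → 21:34, 2025-03-21 - 1 day = 2025-03-20
→ 2025-03-20 21:34 BKN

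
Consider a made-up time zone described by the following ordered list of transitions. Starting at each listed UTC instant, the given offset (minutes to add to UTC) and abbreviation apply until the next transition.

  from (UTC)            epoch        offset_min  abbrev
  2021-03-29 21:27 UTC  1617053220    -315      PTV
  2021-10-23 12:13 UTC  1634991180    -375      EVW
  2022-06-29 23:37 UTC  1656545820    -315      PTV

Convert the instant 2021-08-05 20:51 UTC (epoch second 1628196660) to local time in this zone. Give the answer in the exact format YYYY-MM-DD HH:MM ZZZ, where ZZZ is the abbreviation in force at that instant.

2021-08-05 15:36 PTV

Query: 2021-08-05 20:51 UTC
Rule 1/3 (PTV, -05:15): 2021-03-29 21:27 UTC ≤ query < 2021-10-23 12:13 UTC
20·60 + 51 - 315 = 936 min
936 = 0·1440 + 936; 936 = 15·60 + 36 → 15:36, same day
→ 2021-08-05 15:36 PTV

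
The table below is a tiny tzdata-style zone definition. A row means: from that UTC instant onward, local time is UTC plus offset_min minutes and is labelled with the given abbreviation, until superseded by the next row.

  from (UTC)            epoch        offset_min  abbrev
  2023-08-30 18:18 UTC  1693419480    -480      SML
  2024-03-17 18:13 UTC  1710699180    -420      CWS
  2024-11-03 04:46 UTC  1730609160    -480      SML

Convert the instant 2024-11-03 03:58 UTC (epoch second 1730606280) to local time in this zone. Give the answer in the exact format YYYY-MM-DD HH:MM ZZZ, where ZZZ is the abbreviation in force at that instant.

2024-11-02 20:58 CWS

Query: 2024-11-03 03:58 UTC
Rule 2/3 (CWS, -07:00): 2024-03-17 18:13 UTC ≤ query < 2024-11-03 04:46 UTC
3·60 + 58 - 420 = -182 min
-182 = -1·1440 + 1258; 1258 = 20·60 + 58 → 20:58, 2024-11-03 - 1 day = 2024-11-02
→ 2024-11-02 20:58 CWS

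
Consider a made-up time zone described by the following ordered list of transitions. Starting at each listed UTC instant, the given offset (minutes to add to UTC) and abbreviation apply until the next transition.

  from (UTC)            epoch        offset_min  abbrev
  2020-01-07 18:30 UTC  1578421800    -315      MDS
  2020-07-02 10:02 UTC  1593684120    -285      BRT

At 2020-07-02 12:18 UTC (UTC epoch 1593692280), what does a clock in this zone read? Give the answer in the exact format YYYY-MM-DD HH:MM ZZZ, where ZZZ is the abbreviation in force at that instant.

Query: 2020-07-02 12:18 UTC
Rule 2/2 (BRT, -04:45): 2020-07-02 10:02 UTC ≤ query < +∞
12·60 + 18 - 285 = 453 min
453 = 0·1440 + 453; 453 = 7·60 + 33 → 07:33, same day
→ 2020-07-02 07:33 BRT

2020-07-02 07:33 BRT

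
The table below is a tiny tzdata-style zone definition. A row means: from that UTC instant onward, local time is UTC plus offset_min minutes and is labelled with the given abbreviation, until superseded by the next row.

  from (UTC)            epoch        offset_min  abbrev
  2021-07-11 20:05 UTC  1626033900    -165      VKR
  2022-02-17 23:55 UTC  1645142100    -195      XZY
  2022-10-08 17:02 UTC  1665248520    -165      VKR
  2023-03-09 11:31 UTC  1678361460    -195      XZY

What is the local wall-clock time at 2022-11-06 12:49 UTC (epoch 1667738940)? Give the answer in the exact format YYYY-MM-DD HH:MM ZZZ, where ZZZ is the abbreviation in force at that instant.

2022-11-06 10:04 VKR

Query: 2022-11-06 12:49 UTC
Rule 3/4 (VKR, -02:45): 2022-10-08 17:02 UTC ≤ query < 2023-03-09 11:31 UTC
12·60 + 49 - 165 = 604 min
604 = 0·1440 + 604; 604 = 10·60 + 4 → 10:04, same day
→ 2022-11-06 10:04 VKR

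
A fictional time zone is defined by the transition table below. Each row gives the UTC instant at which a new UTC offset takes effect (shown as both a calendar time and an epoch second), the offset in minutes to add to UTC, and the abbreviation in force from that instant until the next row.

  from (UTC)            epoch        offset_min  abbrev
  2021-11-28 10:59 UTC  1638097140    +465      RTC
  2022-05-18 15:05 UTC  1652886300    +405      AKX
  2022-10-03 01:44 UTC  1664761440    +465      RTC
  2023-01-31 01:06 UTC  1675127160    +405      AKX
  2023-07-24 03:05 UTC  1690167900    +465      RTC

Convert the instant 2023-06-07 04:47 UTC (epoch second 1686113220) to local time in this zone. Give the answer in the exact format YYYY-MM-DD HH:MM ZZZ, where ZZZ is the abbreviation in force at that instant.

2023-06-07 11:32 AKX

Query: 2023-06-07 04:47 UTC
Rule 4/5 (AKX, +06:45): 2023-01-31 01:06 UTC ≤ query < 2023-07-24 03:05 UTC
4·60 + 47 + 405 = 692 min
692 = 0·1440 + 692; 692 = 11·60 + 32 → 11:32, same day
→ 2023-06-07 11:32 AKX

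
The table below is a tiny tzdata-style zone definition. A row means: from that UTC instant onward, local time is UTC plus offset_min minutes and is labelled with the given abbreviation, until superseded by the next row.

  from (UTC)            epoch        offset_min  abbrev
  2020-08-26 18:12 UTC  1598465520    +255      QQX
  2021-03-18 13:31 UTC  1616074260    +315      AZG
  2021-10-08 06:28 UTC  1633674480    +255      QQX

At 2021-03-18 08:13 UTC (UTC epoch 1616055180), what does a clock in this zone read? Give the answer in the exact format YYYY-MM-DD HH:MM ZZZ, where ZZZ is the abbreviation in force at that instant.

Query: 2021-03-18 08:13 UTC
Rule 1/3 (QQX, +04:15): 2020-08-26 18:12 UTC ≤ query < 2021-03-18 13:31 UTC
8·60 + 13 + 255 = 748 min
748 = 0·1440 + 748; 748 = 12·60 + 28 → 12:28, same day
→ 2021-03-18 12:28 QQX

2021-03-18 12:28 QQX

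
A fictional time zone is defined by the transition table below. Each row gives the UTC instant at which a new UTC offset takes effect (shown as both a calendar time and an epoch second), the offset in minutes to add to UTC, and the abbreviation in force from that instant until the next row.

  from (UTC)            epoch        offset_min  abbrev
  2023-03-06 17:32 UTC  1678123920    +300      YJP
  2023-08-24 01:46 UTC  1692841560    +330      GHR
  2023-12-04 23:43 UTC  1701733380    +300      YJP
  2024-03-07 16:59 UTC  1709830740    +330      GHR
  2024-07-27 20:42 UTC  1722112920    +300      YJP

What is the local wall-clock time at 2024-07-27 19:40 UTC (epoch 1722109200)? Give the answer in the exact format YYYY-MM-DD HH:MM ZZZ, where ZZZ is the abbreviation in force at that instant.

Query: 2024-07-27 19:40 UTC
Rule 4/5 (GHR, +05:30): 2024-03-07 16:59 UTC ≤ query < 2024-07-27 20:42 UTC
19·60 + 40 + 330 = 1510 min
1510 = 1·1440 + 70; 70 = 1·60 + 10 → 01:10, 2024-07-27 + 1 day = 2024-07-28
→ 2024-07-28 01:10 GHR

2024-07-28 01:10 GHR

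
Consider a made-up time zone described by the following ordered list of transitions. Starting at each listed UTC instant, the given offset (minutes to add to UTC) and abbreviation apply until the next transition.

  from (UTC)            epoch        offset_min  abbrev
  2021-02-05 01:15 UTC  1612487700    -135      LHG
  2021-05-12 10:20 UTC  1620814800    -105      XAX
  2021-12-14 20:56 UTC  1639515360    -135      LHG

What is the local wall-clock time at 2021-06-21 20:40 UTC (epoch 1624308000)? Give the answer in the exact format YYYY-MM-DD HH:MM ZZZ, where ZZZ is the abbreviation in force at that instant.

Query: 2021-06-21 20:40 UTC
Rule 2/3 (XAX, -01:45): 2021-05-12 10:20 UTC ≤ query < 2021-12-14 20:56 UTC
20·60 + 40 - 105 = 1135 min
1135 = 0·1440 + 1135; 1135 = 18·60 + 55 → 18:55, same day
→ 2021-06-21 18:55 XAX

2021-06-21 18:55 XAX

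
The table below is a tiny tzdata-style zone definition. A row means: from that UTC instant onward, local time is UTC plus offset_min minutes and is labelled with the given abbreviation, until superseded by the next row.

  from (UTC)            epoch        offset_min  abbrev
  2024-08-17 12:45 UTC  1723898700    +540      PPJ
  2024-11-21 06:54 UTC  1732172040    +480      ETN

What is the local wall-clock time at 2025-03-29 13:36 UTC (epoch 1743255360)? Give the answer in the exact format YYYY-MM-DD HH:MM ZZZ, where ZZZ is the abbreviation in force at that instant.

2025-03-29 21:36 ETN

Query: 2025-03-29 13:36 UTC
Rule 2/2 (ETN, +08:00): 2024-11-21 06:54 UTC ≤ query < +∞
13·60 + 36 + 480 = 1296 min
1296 = 0·1440 + 1296; 1296 = 21·60 + 36 → 21:36, same day
→ 2025-03-29 21:36 ETN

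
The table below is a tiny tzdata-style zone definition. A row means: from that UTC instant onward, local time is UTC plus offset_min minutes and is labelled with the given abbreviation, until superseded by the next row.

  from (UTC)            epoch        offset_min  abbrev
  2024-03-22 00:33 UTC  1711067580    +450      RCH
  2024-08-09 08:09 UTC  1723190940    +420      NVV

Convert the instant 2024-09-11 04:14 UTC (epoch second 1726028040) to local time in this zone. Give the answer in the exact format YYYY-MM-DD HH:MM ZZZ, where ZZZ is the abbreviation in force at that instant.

2024-09-11 11:14 NVV

Query: 2024-09-11 04:14 UTC
Rule 2/2 (NVV, +07:00): 2024-08-09 08:09 UTC ≤ query < +∞
4·60 + 14 + 420 = 674 min
674 = 0·1440 + 674; 674 = 11·60 + 14 → 11:14, same day
→ 2024-09-11 11:14 NVV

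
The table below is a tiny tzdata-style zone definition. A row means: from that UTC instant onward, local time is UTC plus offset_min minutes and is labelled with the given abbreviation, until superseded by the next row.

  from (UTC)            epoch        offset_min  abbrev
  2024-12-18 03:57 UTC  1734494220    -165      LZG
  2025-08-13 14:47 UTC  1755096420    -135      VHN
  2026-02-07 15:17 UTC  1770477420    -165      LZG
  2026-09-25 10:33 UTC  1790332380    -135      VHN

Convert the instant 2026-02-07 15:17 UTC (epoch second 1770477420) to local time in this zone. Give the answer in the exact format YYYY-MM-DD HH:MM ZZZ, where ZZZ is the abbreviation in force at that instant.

Query: 2026-02-07 15:17 UTC
Rule 3/4 (LZG, -02:45): 2026-02-07 15:17 UTC ≤ query < 2026-09-25 10:33 UTC
15·60 + 17 - 165 = 752 min
752 = 0·1440 + 752; 752 = 12·60 + 32 → 12:32, same day
→ 2026-02-07 12:32 LZG

2026-02-07 12:32 LZG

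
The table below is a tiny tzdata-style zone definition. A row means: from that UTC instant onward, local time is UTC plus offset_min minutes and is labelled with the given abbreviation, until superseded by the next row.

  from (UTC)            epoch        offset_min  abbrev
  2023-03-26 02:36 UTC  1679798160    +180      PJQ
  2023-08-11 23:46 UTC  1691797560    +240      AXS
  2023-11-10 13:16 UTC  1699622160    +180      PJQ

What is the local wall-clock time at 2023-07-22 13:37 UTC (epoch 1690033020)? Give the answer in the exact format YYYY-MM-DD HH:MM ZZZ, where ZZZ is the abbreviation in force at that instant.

2023-07-22 16:37 PJQ

Query: 2023-07-22 13:37 UTC
Rule 1/3 (PJQ, +03:00): 2023-03-26 02:36 UTC ≤ query < 2023-08-11 23:46 UTC
13·60 + 37 + 180 = 997 min
997 = 0·1440 + 997; 997 = 16·60 + 37 → 16:37, same day
→ 2023-07-22 16:37 PJQ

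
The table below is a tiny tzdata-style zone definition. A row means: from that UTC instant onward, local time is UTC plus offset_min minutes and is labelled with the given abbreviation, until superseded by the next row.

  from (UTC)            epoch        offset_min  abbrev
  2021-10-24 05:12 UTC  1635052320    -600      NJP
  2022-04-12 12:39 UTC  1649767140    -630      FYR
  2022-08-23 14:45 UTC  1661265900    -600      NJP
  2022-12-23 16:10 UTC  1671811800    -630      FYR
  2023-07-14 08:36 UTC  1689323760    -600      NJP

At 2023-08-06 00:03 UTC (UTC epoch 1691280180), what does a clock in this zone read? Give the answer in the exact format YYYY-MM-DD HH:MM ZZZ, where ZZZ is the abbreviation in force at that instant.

Query: 2023-08-06 00:03 UTC
Rule 5/5 (NJP, -10:00): 2023-07-14 08:36 UTC ≤ query < +∞
0·60 + 3 - 600 = -597 min
-597 = -1·1440 + 843; 843 = 14·60 + 3 → 14:03, 2023-08-06 - 1 day = 2023-08-05
→ 2023-08-05 14:03 NJP

2023-08-05 14:03 NJP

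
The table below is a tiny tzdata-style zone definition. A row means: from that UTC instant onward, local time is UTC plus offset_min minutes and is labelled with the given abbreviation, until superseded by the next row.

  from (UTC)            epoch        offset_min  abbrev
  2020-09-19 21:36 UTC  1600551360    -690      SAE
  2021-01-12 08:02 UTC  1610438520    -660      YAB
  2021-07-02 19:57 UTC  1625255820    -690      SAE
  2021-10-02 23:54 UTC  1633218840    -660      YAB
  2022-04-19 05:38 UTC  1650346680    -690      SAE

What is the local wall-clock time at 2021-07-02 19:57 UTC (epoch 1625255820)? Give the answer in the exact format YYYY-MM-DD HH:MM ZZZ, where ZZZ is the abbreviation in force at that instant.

2021-07-02 08:27 SAE

Query: 2021-07-02 19:57 UTC
Rule 3/5 (SAE, -11:30): 2021-07-02 19:57 UTC ≤ query < 2021-10-02 23:54 UTC
19·60 + 57 - 690 = 507 min
507 = 0·1440 + 507; 507 = 8·60 + 27 → 08:27, same day
→ 2021-07-02 08:27 SAE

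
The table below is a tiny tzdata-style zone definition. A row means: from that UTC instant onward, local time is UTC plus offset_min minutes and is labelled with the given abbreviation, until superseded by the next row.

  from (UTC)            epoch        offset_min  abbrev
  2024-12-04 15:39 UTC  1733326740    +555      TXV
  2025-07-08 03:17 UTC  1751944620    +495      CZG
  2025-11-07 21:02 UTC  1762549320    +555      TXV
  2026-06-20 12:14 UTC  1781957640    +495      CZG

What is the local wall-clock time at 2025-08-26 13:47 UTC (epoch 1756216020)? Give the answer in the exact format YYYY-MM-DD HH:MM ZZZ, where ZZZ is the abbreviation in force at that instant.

Query: 2025-08-26 13:47 UTC
Rule 2/4 (CZG, +08:15): 2025-07-08 03:17 UTC ≤ query < 2025-11-07 21:02 UTC
13·60 + 47 + 495 = 1322 min
1322 = 0·1440 + 1322; 1322 = 22·60 + 2 → 22:02, same day
→ 2025-08-26 22:02 CZG

2025-08-26 22:02 CZG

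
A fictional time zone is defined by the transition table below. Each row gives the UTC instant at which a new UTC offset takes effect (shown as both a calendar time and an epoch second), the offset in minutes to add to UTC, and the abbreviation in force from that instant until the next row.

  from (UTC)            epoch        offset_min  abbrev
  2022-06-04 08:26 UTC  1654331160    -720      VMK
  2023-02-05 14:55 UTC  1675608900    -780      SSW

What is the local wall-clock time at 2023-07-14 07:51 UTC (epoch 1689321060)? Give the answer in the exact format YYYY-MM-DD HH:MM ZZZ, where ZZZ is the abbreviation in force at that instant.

Query: 2023-07-14 07:51 UTC
Rule 2/2 (SSW, -13:00): 2023-02-05 14:55 UTC ≤ query < +∞
7·60 + 51 - 780 = -309 min
-309 = -1·1440 + 1131; 1131 = 18·60 + 51 → 18:51, 2023-07-14 - 1 day = 2023-07-13
→ 2023-07-13 18:51 SSW

2023-07-13 18:51 SSW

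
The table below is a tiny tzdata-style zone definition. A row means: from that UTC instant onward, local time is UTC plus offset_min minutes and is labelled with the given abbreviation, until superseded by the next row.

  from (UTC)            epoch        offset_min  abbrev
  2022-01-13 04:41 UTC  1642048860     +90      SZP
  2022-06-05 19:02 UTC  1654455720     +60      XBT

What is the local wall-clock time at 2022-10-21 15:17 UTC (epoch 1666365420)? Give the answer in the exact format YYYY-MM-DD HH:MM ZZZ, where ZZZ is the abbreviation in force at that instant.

Query: 2022-10-21 15:17 UTC
Rule 2/2 (XBT, +01:00): 2022-06-05 19:02 UTC ≤ query < +∞
15·60 + 17 + 60 = 977 min
977 = 0·1440 + 977; 977 = 16·60 + 17 → 16:17, same day
→ 2022-10-21 16:17 XBT

2022-10-21 16:17 XBT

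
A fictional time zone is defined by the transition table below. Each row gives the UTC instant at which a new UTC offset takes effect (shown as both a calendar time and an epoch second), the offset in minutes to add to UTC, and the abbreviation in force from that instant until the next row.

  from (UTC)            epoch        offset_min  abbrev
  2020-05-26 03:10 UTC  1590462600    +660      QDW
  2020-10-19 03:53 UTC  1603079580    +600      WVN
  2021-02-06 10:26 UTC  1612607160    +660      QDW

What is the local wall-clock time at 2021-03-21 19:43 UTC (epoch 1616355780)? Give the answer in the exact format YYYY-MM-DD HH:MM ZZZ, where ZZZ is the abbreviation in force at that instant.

Query: 2021-03-21 19:43 UTC
Rule 3/3 (QDW, +11:00): 2021-02-06 10:26 UTC ≤ query < +∞
19·60 + 43 + 660 = 1843 min
1843 = 1·1440 + 403; 403 = 6·60 + 43 → 06:43, 2021-03-21 + 1 day = 2021-03-22
→ 2021-03-22 06:43 QDW

2021-03-22 06:43 QDW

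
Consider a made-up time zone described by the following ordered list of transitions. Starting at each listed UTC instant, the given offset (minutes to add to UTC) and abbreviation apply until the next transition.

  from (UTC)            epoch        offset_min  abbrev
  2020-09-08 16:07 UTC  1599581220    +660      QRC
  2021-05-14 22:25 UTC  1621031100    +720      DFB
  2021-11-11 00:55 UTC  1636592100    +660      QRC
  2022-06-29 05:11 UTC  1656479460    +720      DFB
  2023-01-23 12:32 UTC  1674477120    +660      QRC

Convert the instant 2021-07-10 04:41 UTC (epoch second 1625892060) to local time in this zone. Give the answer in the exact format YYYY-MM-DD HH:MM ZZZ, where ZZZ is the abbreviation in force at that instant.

2021-07-10 16:41 DFB

Query: 2021-07-10 04:41 UTC
Rule 2/5 (DFB, +12:00): 2021-05-14 22:25 UTC ≤ query < 2021-11-11 00:55 UTC
4·60 + 41 + 720 = 1001 min
1001 = 0·1440 + 1001; 1001 = 16·60 + 41 → 16:41, same day
→ 2021-07-10 16:41 DFB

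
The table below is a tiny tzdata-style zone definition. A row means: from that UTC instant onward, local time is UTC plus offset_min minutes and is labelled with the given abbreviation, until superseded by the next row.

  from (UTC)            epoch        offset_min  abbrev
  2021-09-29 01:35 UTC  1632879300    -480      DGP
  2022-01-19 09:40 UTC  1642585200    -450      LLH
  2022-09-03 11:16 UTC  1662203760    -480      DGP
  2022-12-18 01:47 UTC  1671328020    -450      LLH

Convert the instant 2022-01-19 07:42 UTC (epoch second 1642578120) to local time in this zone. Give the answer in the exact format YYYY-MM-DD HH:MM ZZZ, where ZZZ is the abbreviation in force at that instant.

2022-01-18 23:42 DGP

Query: 2022-01-19 07:42 UTC
Rule 1/4 (DGP, -08:00): 2021-09-29 01:35 UTC ≤ query < 2022-01-19 09:40 UTC
7·60 + 42 - 480 = -18 min
-18 = -1·1440 + 1422; 1422 = 23·60 + 42 → 23:42, 2022-01-19 - 1 day = 2022-01-18
→ 2022-01-18 23:42 DGP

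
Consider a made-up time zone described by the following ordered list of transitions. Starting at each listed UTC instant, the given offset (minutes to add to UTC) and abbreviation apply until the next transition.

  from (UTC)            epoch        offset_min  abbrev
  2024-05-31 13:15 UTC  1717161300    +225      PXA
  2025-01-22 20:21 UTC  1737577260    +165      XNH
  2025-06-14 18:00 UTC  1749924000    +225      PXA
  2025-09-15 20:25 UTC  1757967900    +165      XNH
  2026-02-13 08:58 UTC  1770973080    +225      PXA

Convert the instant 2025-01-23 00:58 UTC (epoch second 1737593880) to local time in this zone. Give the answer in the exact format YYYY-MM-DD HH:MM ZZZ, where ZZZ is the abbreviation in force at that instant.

2025-01-23 03:43 XNH

Query: 2025-01-23 00:58 UTC
Rule 2/5 (XNH, +02:45): 2025-01-22 20:21 UTC ≤ query < 2025-06-14 18:00 UTC
0·60 + 58 + 165 = 223 min
223 = 0·1440 + 223; 223 = 3·60 + 43 → 03:43, same day
→ 2025-01-23 03:43 XNH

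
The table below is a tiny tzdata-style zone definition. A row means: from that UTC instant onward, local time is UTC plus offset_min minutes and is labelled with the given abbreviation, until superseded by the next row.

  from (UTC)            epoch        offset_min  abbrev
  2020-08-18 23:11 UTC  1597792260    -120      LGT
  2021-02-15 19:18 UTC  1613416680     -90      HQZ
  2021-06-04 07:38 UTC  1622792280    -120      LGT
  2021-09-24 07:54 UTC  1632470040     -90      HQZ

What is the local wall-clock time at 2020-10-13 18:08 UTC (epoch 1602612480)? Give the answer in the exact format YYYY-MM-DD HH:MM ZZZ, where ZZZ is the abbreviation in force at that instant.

2020-10-13 16:08 LGT

Query: 2020-10-13 18:08 UTC
Rule 1/4 (LGT, -02:00): 2020-08-18 23:11 UTC ≤ query < 2021-02-15 19:18 UTC
18·60 + 8 - 120 = 968 min
968 = 0·1440 + 968; 968 = 16·60 + 8 → 16:08, same day
→ 2020-10-13 16:08 LGT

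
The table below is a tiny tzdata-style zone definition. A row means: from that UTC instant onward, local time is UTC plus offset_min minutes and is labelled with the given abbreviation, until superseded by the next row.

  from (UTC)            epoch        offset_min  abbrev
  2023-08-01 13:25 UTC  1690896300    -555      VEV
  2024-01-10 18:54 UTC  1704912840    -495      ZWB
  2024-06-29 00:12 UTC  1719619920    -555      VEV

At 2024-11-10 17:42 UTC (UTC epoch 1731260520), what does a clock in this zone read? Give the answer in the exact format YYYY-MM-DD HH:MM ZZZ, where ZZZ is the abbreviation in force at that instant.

2024-11-10 08:27 VEV

Query: 2024-11-10 17:42 UTC
Rule 3/3 (VEV, -09:15): 2024-06-29 00:12 UTC ≤ query < +∞
17·60 + 42 - 555 = 507 min
507 = 0·1440 + 507; 507 = 8·60 + 27 → 08:27, same day
→ 2024-11-10 08:27 VEV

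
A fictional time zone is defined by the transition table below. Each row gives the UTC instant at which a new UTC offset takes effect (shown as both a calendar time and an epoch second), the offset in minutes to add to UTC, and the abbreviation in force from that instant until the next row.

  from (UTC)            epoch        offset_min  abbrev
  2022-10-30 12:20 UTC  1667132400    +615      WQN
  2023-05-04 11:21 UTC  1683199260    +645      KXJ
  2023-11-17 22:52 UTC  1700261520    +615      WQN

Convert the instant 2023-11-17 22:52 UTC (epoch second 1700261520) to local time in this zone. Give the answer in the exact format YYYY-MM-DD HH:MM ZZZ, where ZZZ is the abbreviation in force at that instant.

2023-11-18 09:07 WQN

Query: 2023-11-17 22:52 UTC
Rule 3/3 (WQN, +10:15): 2023-11-17 22:52 UTC ≤ query < +∞
22·60 + 52 + 615 = 1987 min
1987 = 1·1440 + 547; 547 = 9·60 + 7 → 09:07, 2023-11-17 + 1 day = 2023-11-18
→ 2023-11-18 09:07 WQN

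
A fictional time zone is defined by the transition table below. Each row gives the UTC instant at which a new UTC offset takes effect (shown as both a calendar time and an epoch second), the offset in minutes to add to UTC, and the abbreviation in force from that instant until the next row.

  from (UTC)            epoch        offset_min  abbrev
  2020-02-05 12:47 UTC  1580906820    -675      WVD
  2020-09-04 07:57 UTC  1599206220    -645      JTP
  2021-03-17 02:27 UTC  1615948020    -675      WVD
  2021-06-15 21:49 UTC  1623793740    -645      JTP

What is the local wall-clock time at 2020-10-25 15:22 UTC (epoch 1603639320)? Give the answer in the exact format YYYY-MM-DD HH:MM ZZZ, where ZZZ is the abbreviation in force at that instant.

2020-10-25 04:37 JTP

Query: 2020-10-25 15:22 UTC
Rule 2/4 (JTP, -10:45): 2020-09-04 07:57 UTC ≤ query < 2021-03-17 02:27 UTC
15·60 + 22 - 645 = 277 min
277 = 0·1440 + 277; 277 = 4·60 + 37 → 04:37, same day
→ 2020-10-25 04:37 JTP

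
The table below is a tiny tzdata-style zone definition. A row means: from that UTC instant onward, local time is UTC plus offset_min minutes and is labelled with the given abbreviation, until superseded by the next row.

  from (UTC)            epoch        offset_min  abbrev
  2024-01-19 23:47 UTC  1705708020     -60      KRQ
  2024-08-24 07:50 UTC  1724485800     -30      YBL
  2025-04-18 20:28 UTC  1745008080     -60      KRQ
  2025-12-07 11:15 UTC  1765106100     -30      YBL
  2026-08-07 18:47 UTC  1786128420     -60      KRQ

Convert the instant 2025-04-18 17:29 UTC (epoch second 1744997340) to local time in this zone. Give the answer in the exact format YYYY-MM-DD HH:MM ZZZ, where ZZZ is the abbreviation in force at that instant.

2025-04-18 16:59 YBL

Query: 2025-04-18 17:29 UTC
Rule 2/5 (YBL, -00:30): 2024-08-24 07:50 UTC ≤ query < 2025-04-18 20:28 UTC
17·60 + 29 - 30 = 1019 min
1019 = 0·1440 + 1019; 1019 = 16·60 + 59 → 16:59, same day
→ 2025-04-18 16:59 YBL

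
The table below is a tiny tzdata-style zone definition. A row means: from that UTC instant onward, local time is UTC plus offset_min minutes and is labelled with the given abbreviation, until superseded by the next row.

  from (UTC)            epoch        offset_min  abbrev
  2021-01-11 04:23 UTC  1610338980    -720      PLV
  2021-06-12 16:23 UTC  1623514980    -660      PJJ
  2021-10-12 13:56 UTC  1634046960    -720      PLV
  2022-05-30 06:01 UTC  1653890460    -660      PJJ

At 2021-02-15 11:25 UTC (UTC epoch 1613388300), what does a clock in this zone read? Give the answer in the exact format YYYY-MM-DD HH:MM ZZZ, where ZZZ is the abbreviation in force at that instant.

Query: 2021-02-15 11:25 UTC
Rule 1/4 (PLV, -12:00): 2021-01-11 04:23 UTC ≤ query < 2021-06-12 16:23 UTC
11·60 + 25 - 720 = -35 min
-35 = -1·1440 + 1405; 1405 = 23·60 + 25 → 23:25, 2021-02-15 - 1 day = 2021-02-14
→ 2021-02-14 23:25 PLV

2021-02-14 23:25 PLV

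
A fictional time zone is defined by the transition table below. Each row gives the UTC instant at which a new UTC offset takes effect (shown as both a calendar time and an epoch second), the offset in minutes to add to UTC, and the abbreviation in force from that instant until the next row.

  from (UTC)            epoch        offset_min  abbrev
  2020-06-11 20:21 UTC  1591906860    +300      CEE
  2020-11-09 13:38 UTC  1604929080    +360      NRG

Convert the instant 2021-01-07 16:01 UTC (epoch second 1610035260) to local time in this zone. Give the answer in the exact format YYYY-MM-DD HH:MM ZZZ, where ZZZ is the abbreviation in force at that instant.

Query: 2021-01-07 16:01 UTC
Rule 2/2 (NRG, +06:00): 2020-11-09 13:38 UTC ≤ query < +∞
16·60 + 1 + 360 = 1321 min
1321 = 0·1440 + 1321; 1321 = 22·60 + 1 → 22:01, same day
→ 2021-01-07 22:01 NRG

2021-01-07 22:01 NRG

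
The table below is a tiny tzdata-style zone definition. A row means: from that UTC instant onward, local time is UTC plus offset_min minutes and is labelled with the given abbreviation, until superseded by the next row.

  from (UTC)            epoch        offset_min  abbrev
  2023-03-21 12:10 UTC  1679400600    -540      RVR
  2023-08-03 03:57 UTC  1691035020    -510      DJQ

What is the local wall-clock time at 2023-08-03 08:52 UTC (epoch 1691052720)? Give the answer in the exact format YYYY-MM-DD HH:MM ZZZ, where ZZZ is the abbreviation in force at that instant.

Query: 2023-08-03 08:52 UTC
Rule 2/2 (DJQ, -08:30): 2023-08-03 03:57 UTC ≤ query < +∞
8·60 + 52 - 510 = 22 min
22 = 0·1440 + 22; 22 = 0·60 + 22 → 00:22, same day
→ 2023-08-03 00:22 DJQ

2023-08-03 00:22 DJQ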